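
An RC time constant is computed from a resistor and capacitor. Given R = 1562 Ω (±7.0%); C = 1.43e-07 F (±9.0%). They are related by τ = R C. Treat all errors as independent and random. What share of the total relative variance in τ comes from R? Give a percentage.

37.7%

(δτ/τ)² = (1·δR/R)² + (1·δC/C)²
  R term: (1×0.0700)² = 0.00490
  C term: (1×0.0900)² = 0.00810
Total = 0.0130. Share from R = 0.00490/0.0130 = 0.377.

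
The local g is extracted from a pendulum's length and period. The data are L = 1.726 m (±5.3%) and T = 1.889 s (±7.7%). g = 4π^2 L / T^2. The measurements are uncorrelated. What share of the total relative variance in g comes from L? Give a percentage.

10.6%

(δg/g)² = (1·δL/L)² + (-2·δT/T)²
  L term: (1×0.0530)² = 0.00281
  T term: (-2×0.0770)² = 0.0237
Total = 0.0265. Share from L = 0.00281/0.0265 = 0.106.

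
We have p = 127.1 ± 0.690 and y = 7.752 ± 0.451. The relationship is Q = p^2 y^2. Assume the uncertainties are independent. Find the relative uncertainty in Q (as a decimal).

Each factor contributes (exponent × relative error)² to (δQ/Q)²:
  (2·δp/p)² = (2×0.00543)² = 0.000118;  (2·δy/y)² = (2×0.0582)² = 0.0135
δQ/Q = √(0.0137) = 0.117

0.117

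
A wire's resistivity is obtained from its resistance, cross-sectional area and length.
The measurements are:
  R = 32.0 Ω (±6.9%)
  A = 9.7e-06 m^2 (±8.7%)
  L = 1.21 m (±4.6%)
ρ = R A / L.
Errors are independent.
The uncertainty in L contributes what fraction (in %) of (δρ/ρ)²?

(δρ/ρ)² = (1·δR/R)² + (1·δA/A)² + (-1·δL/L)²
  R term: (1×0.0690)² = 0.00476
  A term: (1×0.0870)² = 0.00757
  L term: (-1×0.0460)² = 0.00212
Total = 0.0144. Share from L = 0.00212/0.0144 = 0.146.

14.6%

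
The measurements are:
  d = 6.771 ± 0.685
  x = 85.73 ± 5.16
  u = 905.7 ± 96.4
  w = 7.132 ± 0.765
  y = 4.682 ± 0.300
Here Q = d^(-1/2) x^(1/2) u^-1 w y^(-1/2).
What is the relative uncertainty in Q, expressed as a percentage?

Since Q is a product/quotient, work with relative uncertainties:
  (−½·δd/d)² = (-0.5×0.101)² = 0.00256;  (½·δx/x)² = (0.5×0.0602)² = 0.000906;  (-1·δu/u)² = (-1×0.106)² = 0.0113;  (1·δw/w)² = (1×0.107)² = 0.0115;  (−½·δy/y)² = (-0.5×0.0641)² = 0.00103
δQ/Q = √(0.0273) = 0.165

16.5%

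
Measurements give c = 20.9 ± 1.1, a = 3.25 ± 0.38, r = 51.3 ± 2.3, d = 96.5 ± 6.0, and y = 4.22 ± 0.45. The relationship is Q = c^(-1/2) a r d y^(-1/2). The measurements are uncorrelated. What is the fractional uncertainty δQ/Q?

0.152

Each factor contributes (exponent × relative error)² to (δQ/Q)²:
  (−½·δc/c)² = (-0.5×0.0526)² = 0.000693;  (1·δa/a)² = (1×0.117)² = 0.0137;  (1·δr/r)² = (1×0.0448)² = 0.00201;  (1·δd/d)² = (1×0.0622)² = 0.00387;  (−½·δy/y)² = (-0.5×0.107)² = 0.00284
δQ/Q = √(0.0231) = 0.152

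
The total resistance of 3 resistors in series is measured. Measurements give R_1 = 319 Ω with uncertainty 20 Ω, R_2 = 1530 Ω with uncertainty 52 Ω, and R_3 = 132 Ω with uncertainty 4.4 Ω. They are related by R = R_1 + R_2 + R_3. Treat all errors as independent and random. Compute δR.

For a sum/difference, combine absolute errors in quadrature:
  (δR_1)² = 400;  (δR_2)² = 2700;  (δR_3)² = 19.4
δR = √(3120) = 55.9 Ω

55.9 Ω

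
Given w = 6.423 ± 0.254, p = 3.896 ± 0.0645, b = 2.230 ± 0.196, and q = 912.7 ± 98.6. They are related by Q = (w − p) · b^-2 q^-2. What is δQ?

1.81e-07

Let u = w − p = 2.527. δu = √(δw² + δp²) = √(0.0645 + 0.00416) = 0.262, so δu/u = 0.104.
Q is then a monomial in u, b, q:
δQ/Q = √((δu/u)² + (-2·δb/b)² + (-2·δq/q)²) = √(0.0108 + 0.0309 + 0.0467) = 0.297
Q = 6.1e-07, so δQ = 0.297 × 6.1e-07 = 1.81e-07.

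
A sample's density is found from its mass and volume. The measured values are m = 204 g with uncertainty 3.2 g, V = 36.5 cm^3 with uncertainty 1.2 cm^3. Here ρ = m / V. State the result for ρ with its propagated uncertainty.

ρ is a product of powers, so relative uncertainties combine in quadrature:
  (1·δm/m)² = (1×0.0157)² = 0.000246;  (-1·δV/V)² = (-1×0.0329)² = 0.00108
δρ/ρ = √(0.00133) = 0.0364
ρ = 5.59 g/cm^3, so δρ = 0.0364 × 5.59 = 0.204 g/cm^3.

5.59 ± 0.204 g/cm^3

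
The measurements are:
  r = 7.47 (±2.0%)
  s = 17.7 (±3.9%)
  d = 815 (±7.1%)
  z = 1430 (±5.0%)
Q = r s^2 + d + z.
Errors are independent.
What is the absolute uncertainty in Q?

210

Let p = r·s^2 = 2340. δp/p = √((1·δr/r)² + (2·δs/s)²) = √(0.000400 + 0.00608) = 0.0805, so δp = 188.
Q = p + d + z: δQ = √(δp² + δd² + δz²) = √(35500 + 3350 + 5110) = 210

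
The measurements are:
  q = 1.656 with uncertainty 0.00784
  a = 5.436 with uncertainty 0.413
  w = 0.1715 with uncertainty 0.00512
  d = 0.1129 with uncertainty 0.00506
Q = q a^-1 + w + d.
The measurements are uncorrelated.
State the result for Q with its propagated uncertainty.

Let p = q·a^-1 = 0.3046. δp/p = √((1·δq/q)² + (-1·δa/a)²) = √(2.24e-05 + 0.00577) = 0.0761, so δp = 0.0232.
Q = p + w + d: δQ = √(δp² + δw² + δd²) = √(0.000538 + 2.62e-05 + 2.56e-05) = 0.0243
Q = 0.5890.

0.5890 ± 0.0243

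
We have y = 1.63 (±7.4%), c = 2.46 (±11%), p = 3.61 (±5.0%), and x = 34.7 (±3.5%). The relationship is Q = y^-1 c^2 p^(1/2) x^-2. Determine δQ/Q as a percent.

Since Q is a product/quotient, work with relative uncertainties:
  (-1·δy/y)² = (-1×0.0740)² = 0.00548;  (2·δc/c)² = (2×0.110)² = 0.0484;  (½·δp/p)² = (0.5×0.0500)² = 0.000625;  (-2·δx/x)² = (-2×0.0350)² = 0.00490
δQ/Q = √(0.0594) = 0.244

24.4%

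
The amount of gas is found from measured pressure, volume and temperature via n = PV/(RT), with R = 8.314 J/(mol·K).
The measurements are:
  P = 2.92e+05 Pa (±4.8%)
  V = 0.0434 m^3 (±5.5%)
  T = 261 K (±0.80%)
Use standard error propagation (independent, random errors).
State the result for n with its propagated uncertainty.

5.84 ± 0.429 mol

n is a product of powers, so relative uncertainties combine in quadrature:
  (1·δP/P)² = (1×0.0480)² = 0.00230;  (1·δV/V)² = (1×0.0550)² = 0.00303;  (-1·δT/T)² = (-1×0.00800)² = 6.4e-05
δn/n = √(0.00539) = 0.0734
n = 5.84 mol, so δn = 0.0734 × 5.84 = 0.429 mol.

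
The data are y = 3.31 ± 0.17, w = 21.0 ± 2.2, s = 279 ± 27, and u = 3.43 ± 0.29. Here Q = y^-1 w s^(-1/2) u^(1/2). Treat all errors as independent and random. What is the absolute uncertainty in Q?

Q is a product of powers, so relative uncertainties combine in quadrature:
  (-1·δy/y)² = (-1×0.0514)² = 0.00264;  (1·δw/w)² = (1×0.105)² = 0.0110;  (−½·δs/s)² = (-0.5×0.0968)² = 0.00234;  (½·δu/u)² = (0.5×0.0845)² = 0.00179
δQ/Q = √(0.0177) = 0.133
Q = 0.703, so δQ = 0.133 × 0.703 = 0.0937.

0.0937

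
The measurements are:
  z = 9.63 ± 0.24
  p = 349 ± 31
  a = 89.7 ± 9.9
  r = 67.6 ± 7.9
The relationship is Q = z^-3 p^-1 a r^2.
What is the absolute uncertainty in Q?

0.373

Q is a product of powers, so relative uncertainties combine in quadrature:
  (-3·δz/z)² = (-3×0.0249)² = 0.00559;  (-1·δp/p)² = (-1×0.0888)² = 0.00789;  (1·δa/a)² = (1×0.110)² = 0.0122;  (2·δr/r)² = (2×0.117)² = 0.0546
δQ/Q = √(0.0803) = 0.283
Q = 1.32, so δQ = 0.283 × 1.32 = 0.373.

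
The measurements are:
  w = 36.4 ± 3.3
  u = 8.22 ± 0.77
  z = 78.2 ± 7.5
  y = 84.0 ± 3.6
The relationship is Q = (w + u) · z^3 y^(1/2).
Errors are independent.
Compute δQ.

Let h = w + u = 44.6. δh = √(δw² + δu²) = √(10.9 + 0.593) = 3.39, so δh/h = 0.0759.
Q is then a monomial in h, z, y:
δQ/Q = √((δh/h)² + (3·δz/z)² + (½·δy/y)²) = √(0.00577 + 0.0828 + 0.000459) = 0.298
Q = 1.96e+08, so δQ = 0.298 × 1.96e+08 = 5.83e+07.

5.83e+07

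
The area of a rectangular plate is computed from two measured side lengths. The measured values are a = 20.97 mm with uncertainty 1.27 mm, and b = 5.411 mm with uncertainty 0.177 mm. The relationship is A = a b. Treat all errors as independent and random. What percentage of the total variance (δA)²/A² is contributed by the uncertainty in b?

(δA/A)² = (1·δa/a)² + (1·δb/b)²
  a term: (1×0.0606)² = 0.00367
  b term: (1×0.0327)² = 0.00107
Total = 0.00474. Share from b = 0.00107/0.00474 = 0.226.

22.6%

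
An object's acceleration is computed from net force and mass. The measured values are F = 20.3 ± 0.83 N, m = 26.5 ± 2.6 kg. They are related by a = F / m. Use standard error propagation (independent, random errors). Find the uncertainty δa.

0.0814 m/s^2

Each factor contributes (exponent × relative error)² to (δa/a)²:
  (1·δF/F)² = (1×0.0409)² = 0.00167;  (-1·δm/m)² = (-1×0.0981)² = 0.00963
δa/a = √(0.0113) = 0.106
a = 0.766 m/s^2, so δa = 0.106 × 0.766 = 0.0814 m/s^2.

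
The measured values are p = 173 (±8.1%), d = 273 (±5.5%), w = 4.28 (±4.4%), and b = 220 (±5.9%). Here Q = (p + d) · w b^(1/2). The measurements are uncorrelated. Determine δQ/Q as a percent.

Let u = p + d = 446. δu = √(δp² + δd²) = √(196 + 225) = 20.5, so δu/u = 0.0460.
Q is then a monomial in u, w, b:
δQ/Q = √((δu/u)² + (1·δw/w)² + (½·δb/b)²) = √(0.00212 + 0.00194 + 0.000870) = 0.0702

7.02%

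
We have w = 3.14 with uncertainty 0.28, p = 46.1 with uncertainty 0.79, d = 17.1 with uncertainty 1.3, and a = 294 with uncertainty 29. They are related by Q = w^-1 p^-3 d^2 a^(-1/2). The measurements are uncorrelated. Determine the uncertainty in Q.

Each factor contributes (exponent × relative error)² to (δQ/Q)²:
  (-1·δw/w)² = (-1×0.0892)² = 0.00795;  (-3·δp/p)² = (-3×0.0171)² = 0.00264;  (2·δd/d)² = (2×0.0760)² = 0.0231;  (−½·δa/a)² = (-0.5×0.0986)² = 0.00243
δQ/Q = √(0.0361) = 0.190
Q = 5.54e-05, so δQ = 0.190 × 5.54e-05 = 1.05e-05.

1.05e-05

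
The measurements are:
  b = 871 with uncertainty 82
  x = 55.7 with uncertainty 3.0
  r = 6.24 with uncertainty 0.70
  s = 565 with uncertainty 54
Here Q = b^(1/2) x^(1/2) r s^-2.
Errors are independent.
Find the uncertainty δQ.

Since Q is a product/quotient, work with relative uncertainties:
  (½·δb/b)² = (0.5×0.0941)² = 0.00222;  (½·δx/x)² = (0.5×0.0539)² = 0.000725;  (1·δr/r)² = (1×0.112)² = 0.0126;  (-2·δs/s)² = (-2×0.0956)² = 0.0365
δQ/Q = √(0.0521) = 0.228
Q = 0.00431, so δQ = 0.228 × 0.00431 = 0.000982.

0.000982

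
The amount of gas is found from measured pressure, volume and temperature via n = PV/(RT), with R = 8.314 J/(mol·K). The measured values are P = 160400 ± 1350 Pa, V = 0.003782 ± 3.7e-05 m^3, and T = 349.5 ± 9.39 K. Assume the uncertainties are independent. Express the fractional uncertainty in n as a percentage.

Each factor contributes (exponent × relative error)² to (δn/n)²:
  (1·δP/P)² = (1×0.00842)² = 7.08e-05;  (1·δV/V)² = (1×0.00978)² = 9.57e-05;  (-1·δT/T)² = (-1×0.0269)² = 0.000722
δn/n = √(0.000888) = 0.0298

2.98%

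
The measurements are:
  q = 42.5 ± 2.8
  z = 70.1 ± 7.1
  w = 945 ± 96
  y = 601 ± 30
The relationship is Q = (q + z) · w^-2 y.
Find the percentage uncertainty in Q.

Let u = q + z = 113. δu = √(δq² + δz²) = √(7.84 + 50.4) = 7.63, so δu/u = 0.0678.
Q is then a monomial in u, w, y:
δQ/Q = √((δu/u)² + (-2·δw/w)² + (1·δy/y)²) = √(0.00459 + 0.0413 + 0.00249) = 0.220

22.0%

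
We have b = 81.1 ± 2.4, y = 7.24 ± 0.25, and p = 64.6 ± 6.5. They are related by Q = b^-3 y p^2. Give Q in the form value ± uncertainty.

0.0566 ± 0.0126

Products/powers → add relative errors in quadrature, weighted by exponent:
  (-3·δb/b)² = (-3×0.0296)² = 0.00788;  (1·δy/y)² = (1×0.0345)² = 0.00119;  (2·δp/p)² = (2×0.101)² = 0.0405
δQ/Q = √(0.0496) = 0.223
Q = 0.0566, so δQ = 0.223 × 0.0566 = 0.0126.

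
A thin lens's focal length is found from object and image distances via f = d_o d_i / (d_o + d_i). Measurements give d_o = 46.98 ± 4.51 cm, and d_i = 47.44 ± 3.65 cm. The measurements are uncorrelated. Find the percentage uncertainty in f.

6.16%

∂f/∂d_o = (d_i/(d_o+d_i))² = 0.252;  ∂f/∂d_i = (d_o/(d_o+d_i))² = 0.248
δf = √((∂f/∂d_o · δd_o)² + (∂f/∂d_i · δd_i)²) = √(1.30 + 0.817) = 1.45 cm
f = 23.60 cm, so δf/f = 1.45/23.60 = 0.0616.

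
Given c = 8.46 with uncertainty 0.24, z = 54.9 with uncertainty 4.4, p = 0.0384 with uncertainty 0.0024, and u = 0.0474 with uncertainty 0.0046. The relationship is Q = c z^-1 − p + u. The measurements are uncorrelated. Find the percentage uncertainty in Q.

8.64%

Let w = c·z^-1 = 0.154. δw/w = √((1·δc/c)² + (-1·δz/z)²) = √(0.000805 + 0.00642) = 0.0850, so δw = 0.0131.
Q = w − p + u: δQ = √(δw² + δp² + δu²) = √(0.000172 + 5.76e-06 + 2.12e-05) = 0.0141
Q = 0.163, so δQ/Q = 0.0141/0.163 = 0.0864.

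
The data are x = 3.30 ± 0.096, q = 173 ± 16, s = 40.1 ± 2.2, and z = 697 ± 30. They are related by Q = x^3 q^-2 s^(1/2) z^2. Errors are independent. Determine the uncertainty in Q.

Products/powers → add relative errors in quadrature, weighted by exponent:
  (3·δx/x)² = (3×0.0291)² = 0.00762;  (-2·δq/q)² = (-2×0.0925)² = 0.0342;  (½·δs/s)² = (0.5×0.0549)² = 0.000752;  (2·δz/z)² = (2×0.0430)² = 0.00741
δQ/Q = √(0.0500) = 0.224
Q = 3690, so δQ = 0.224 × 3690 = 826.

826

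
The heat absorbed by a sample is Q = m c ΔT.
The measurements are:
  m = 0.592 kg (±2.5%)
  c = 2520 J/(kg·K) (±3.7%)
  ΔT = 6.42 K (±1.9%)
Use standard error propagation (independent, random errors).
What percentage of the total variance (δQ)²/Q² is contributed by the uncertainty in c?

(δQ/Q)² = (1·δm/m)² + (1·δc/c)² + (1·δΔT/ΔT)²
  m term: (1×0.0250)² = 0.000625
  c term: (1×0.0370)² = 0.00137
  ΔT term: (1×0.0190)² = 0.000361
Total = 0.00236. Share from c = 0.00137/0.00236 = 0.581.

58.1%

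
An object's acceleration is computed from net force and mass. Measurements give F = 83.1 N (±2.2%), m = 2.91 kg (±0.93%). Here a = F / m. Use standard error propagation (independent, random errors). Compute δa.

For a monomial a ∝ F, m^-1, fractional errors add in quadrature:
  (1·δF/F)² = (1×0.0220)² = 0.000484;  (-1·δm/m)² = (-1×0.00930)² = 8.65e-05
δa/a = √(0.000570) = 0.0239
a = 28.6 m/s^2, so δa = 0.0239 × 28.6 = 0.682 m/s^2.

0.682 m/s^2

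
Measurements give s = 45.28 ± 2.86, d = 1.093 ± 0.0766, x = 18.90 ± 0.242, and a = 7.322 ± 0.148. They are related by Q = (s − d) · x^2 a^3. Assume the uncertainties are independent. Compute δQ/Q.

0.0923

Let u = s − d = 44.19. δu = √(δs² + δd²) = √(8.18 + 0.00587) = 2.86, so δu/u = 0.0647.
Q is then a monomial in u, x, a:
δQ/Q = √((δu/u)² + (2·δx/x)² + (3·δa/a)²) = √(0.00419 + 0.000656 + 0.00368) = 0.0923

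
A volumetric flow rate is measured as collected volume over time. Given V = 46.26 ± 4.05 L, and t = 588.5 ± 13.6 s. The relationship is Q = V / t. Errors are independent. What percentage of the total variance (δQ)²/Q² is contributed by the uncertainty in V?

93.5%

(δQ/Q)² = (1·δV/V)² + (-1·δt/t)²
  V term: (1×0.0875)² = 0.00766
  t term: (-1×0.0231)² = 0.000534
Total = 0.00820. Share from V = 0.00766/0.00820 = 0.935.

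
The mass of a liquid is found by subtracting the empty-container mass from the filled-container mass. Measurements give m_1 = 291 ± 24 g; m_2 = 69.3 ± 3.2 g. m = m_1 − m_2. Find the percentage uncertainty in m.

10.9%

Sums and differences: (δm)² = Σ (cᵢ δxᵢ)².
  (δm_1)² = 576;  (δm_2)² = 10.2
δm = √(586) = 24.2 g
m = 222 g, so δm/m = 24.2/222 = 0.109.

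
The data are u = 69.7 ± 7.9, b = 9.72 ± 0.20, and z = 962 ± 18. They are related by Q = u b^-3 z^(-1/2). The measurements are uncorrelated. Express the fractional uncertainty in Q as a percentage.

Q is a product of powers, so relative uncertainties combine in quadrature:
  (1·δu/u)² = (1×0.113)² = 0.0128;  (-3·δb/b)² = (-3×0.0206)² = 0.00381;  (−½·δz/z)² = (-0.5×0.0187)² = 8.75e-05
δQ/Q = √(0.0167) = 0.129

12.9%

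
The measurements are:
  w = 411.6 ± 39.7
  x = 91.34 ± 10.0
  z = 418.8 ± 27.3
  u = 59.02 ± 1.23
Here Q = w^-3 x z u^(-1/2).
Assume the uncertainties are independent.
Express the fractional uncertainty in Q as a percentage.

Each factor contributes (exponent × relative error)² to (δQ/Q)²:
  (-3·δw/w)² = (-3×0.0965)² = 0.0837;  (1·δx/x)² = (1×0.109)² = 0.0120;  (1·δz/z)² = (1×0.0652)² = 0.00425;  (−½·δu/u)² = (-0.5×0.0208)² = 0.000109
δQ/Q = √(0.100) = 0.316

31.6%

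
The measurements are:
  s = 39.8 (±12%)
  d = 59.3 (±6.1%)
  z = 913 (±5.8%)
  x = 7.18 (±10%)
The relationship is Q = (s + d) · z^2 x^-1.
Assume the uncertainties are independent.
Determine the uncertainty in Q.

Let u = s + d = 99.1. δu = √(δs² + δd²) = √(22.8 + 13.1) = 5.99, so δu/u = 0.0605.
Q is then a monomial in u, z, x:
δQ/Q = √((δu/u)² + (2·δz/z)² + (-1·δx/x)²) = √(0.00365 + 0.0135 + 0.0100) = 0.165
Q = 1.15e+07, so δQ = 0.165 × 1.15e+07 = 1.89e+06.

1.89e+06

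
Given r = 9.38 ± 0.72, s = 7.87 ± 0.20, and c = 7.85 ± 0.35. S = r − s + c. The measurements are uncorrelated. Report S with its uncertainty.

9.36 ± 0.825

For a sum/difference, combine absolute errors in quadrature:
  (δr)² = 0.518;  (δs)² = 0.0400;  (δc)² = 0.122
δS = √(0.681) = 0.825
S = 9.36.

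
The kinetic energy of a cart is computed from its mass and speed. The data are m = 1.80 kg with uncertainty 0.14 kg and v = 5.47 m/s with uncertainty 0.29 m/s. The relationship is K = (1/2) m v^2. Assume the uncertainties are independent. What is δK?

3.54 J

Relative error in a monomial: (δK/K)² = Σ (nᵢ · δxᵢ/xᵢ)².
  (1·δm/m)² = (1×0.0778)² = 0.00605;  (2·δv/v)² = (2×0.0530)² = 0.0112
δK/K = √(0.0173) = 0.132
K = 26.9 J, so δK = 0.132 × 26.9 = 3.54 J.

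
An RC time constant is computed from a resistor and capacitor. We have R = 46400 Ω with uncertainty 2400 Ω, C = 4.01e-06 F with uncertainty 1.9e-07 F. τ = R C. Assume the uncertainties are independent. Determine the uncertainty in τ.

0.0131 s

Relative error in a monomial: (δτ/τ)² = Σ (nᵢ · δxᵢ/xᵢ)².
  (1·δR/R)² = (1×0.0517)² = 0.00268;  (1·δC/C)² = (1×0.0474)² = 0.00225
δτ/τ = √(0.00492) = 0.0701
τ = 0.186 s, so δτ = 0.0701 × 0.186 = 0.0131 s.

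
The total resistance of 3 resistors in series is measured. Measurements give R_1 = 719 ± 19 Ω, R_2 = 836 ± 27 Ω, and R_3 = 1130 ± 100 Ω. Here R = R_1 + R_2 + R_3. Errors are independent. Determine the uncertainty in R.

Each term contributes (cᵢ δxᵢ)² to (δR)²:
  (δR_1)² = 361;  (δR_2)² = 729;  (δR_3)² = 10000
δR = √(11100) = 105 Ω

105 Ω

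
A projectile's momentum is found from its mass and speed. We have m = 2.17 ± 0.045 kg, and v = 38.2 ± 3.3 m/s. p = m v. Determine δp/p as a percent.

Since p is a product/quotient, work with relative uncertainties:
  (1·δm/m)² = (1×0.0207)² = 0.000430;  (1·δv/v)² = (1×0.0864)² = 0.00746
δp/p = √(0.00789) = 0.0888

8.88%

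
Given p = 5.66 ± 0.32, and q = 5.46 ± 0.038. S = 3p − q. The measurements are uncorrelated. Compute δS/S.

Absolute uncertainties add in quadrature for a linear combination:
  (3·δp)² = 0.922;  (δq)² = 0.00144
δS = √(0.923) = 0.961
S = 11.5, so δS/S = 0.961/11.5 = 0.0834.

0.0834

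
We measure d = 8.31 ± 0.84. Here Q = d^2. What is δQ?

14.0

Each factor contributes (exponent × relative error)² to (δQ/Q)²:
  (2·δd/d)² = (2×0.101)² = 0.0409
δQ/Q = √(0.0409) = 0.202
Q = 69.1, so δQ = 0.202 × 69.1 = 14.0.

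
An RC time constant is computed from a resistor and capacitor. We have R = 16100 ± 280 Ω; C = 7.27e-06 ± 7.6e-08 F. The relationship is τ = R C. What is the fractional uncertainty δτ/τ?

τ is a product of powers, so relative uncertainties combine in quadrature:
  (1·δR/R)² = (1×0.0174)² = 0.000302;  (1·δC/C)² = (1×0.0105)² = 0.000109
δτ/τ = √(0.000412) = 0.0203

0.0203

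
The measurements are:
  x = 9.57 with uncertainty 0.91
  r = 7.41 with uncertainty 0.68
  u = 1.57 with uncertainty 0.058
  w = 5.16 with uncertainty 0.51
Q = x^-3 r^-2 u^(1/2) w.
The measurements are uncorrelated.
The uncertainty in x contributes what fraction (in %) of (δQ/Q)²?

65.0%

(δQ/Q)² = (-3·δx/x)² + (-2·δr/r)² + (½·δu/u)² + (1·δw/w)²
  x term: (-3×0.0951)² = 0.0814
  r term: (-2×0.0918)² = 0.0337
  u term: (0.5×0.0369)² = 0.000341
  w term: (1×0.0988)² = 0.00977
Total = 0.125. Share from x = 0.0814/0.125 = 0.650.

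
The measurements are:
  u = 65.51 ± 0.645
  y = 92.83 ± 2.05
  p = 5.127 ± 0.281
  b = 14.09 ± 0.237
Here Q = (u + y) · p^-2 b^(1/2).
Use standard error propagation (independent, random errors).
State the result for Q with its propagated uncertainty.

Let w = u + y = 158.3. δw = √(δu² + δy²) = √(0.416 + 4.20) = 2.15, so δw/w = 0.0136.
Q is then a monomial in w, p, b:
δQ/Q = √((δw/w)² + (-2·δp/p)² + (½·δb/b)²) = √(0.000184 + 0.0120 + 7.07e-05) = 0.111
Q = 22.61, so δQ = 0.111 × 22.61 = 2.50.

22.61 ± 2.50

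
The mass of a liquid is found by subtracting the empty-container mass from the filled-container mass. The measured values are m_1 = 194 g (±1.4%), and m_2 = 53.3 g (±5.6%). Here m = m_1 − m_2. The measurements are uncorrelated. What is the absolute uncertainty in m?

4.04 g

Sums and differences: (δm)² = Σ (cᵢ δxᵢ)².
  (δm_1)² = 7.38;  (δm_2)² = 8.91
δm = √(16.3) = 4.04 g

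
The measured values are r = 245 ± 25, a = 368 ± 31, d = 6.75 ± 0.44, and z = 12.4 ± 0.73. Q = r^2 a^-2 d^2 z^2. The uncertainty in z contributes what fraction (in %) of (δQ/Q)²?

(δQ/Q)² = (2·δr/r)² + (-2·δa/a)² + (2·δd/d)² + (2·δz/z)²
  r term: (2×0.102)² = 0.0416
  a term: (-2×0.0842)² = 0.0284
  d term: (2×0.0652)² = 0.0170
  z term: (2×0.0589)² = 0.0139
Total = 0.101. Share from z = 0.0139/0.101 = 0.137.

13.7%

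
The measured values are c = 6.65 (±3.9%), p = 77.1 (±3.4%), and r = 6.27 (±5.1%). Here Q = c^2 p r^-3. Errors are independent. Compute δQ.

2.42

Q is a product of powers, so relative uncertainties combine in quadrature:
  (2·δc/c)² = (2×0.0390)² = 0.00608;  (1·δp/p)² = (1×0.0340)² = 0.00116;  (-3·δr/r)² = (-3×0.0510)² = 0.0234
δQ/Q = √(0.0306) = 0.175
Q = 13.8, so δQ = 0.175 × 13.8 = 2.42.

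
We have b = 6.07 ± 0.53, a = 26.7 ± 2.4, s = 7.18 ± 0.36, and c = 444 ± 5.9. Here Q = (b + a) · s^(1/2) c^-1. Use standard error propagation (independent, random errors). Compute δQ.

0.0159

Let u = b + a = 32.8. δu = √(δb² + δa²) = √(0.281 + 5.76) = 2.46, so δu/u = 0.0750.
Q is then a monomial in u, s, c:
δQ/Q = √((δu/u)² + (½·δs/s)² + (-1·δc/c)²) = √(0.00563 + 0.000628 + 0.000177) = 0.0802
Q = 0.198, so δQ = 0.0802 × 0.198 = 0.0159.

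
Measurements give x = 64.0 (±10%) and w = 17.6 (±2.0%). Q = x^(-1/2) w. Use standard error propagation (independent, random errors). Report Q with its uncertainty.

2.20 ± 0.118

Each factor contributes (exponent × relative error)² to (δQ/Q)²:
  (−½·δx/x)² = (-0.5×0.100)² = 0.00250;  (1·δw/w)² = (1×0.0200)² = 0.000400
δQ/Q = √(0.00290) = 0.0539
Q = 2.20, so δQ = 0.0539 × 2.20 = 0.118.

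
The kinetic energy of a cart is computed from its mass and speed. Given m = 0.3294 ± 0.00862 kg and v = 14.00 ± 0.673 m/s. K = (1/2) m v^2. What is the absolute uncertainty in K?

K is a product of powers, so relative uncertainties combine in quadrature:
  (1·δm/m)² = (1×0.0262)² = 0.000685;  (2·δv/v)² = (2×0.0481)² = 0.00924
δK/K = √(0.00993) = 0.0996
K = 32.28 J, so δK = 0.0996 × 32.28 = 3.22 J.

3.22 J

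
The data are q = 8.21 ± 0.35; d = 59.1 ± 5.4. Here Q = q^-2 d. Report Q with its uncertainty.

Relative error in a monomial: (δQ/Q)² = Σ (nᵢ · δxᵢ/xᵢ)².
  (-2·δq/q)² = (-2×0.0426)² = 0.00727;  (1·δd/d)² = (1×0.0914)² = 0.00835
δQ/Q = √(0.0156) = 0.125
Q = 0.877, so δQ = 0.125 × 0.877 = 0.110.

0.877 ± 0.110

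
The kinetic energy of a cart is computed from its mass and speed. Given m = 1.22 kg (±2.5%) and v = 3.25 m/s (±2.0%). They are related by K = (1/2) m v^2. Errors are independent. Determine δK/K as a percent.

4.72%

Since K is a product/quotient, work with relative uncertainties:
  (1·δm/m)² = (1×0.0250)² = 0.000625;  (2·δv/v)² = (2×0.0200)² = 0.00160
δK/K = √(0.00223) = 0.0472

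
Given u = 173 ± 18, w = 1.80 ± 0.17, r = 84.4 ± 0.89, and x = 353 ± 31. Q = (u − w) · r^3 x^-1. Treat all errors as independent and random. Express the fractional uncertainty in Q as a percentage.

14.1%

Let h = u − w = 171. δh = √(δu² + δw²) = √(324 + 0.0289) = 18.0, so δh/h = 0.105.
Q is then a monomial in h, r, x:
δQ/Q = √((δh/h)² + (3·δr/r)² + (-1·δx/x)²) = √(0.0111 + 0.00100 + 0.00771) = 0.141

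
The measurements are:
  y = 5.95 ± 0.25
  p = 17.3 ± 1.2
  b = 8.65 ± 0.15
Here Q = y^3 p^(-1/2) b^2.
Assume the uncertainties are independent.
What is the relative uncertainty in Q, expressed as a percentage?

Each factor contributes (exponent × relative error)² to (δQ/Q)²:
  (3·δy/y)² = (3×0.0420)² = 0.0159;  (−½·δp/p)² = (-0.5×0.0694)² = 0.00120;  (2·δb/b)² = (2×0.0173)² = 0.00120
δQ/Q = √(0.0183) = 0.135

13.5%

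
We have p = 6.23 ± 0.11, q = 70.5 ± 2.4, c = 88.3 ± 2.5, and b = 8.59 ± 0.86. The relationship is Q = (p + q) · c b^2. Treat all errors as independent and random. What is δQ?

Let u = p + q = 76.7. δu = √(δp² + δq²) = √(0.0121 + 5.76) = 2.40, so δu/u = 0.0313.
Q is then a monomial in u, c, b:
δQ/Q = √((δu/u)² + (1·δc/c)² + (2·δb/b)²) = √(0.000980 + 0.000802 + 0.0401) = 0.205
Q = 5e+05, so δQ = 0.205 × 5e+05 = 1.02e+05.

1.02e+05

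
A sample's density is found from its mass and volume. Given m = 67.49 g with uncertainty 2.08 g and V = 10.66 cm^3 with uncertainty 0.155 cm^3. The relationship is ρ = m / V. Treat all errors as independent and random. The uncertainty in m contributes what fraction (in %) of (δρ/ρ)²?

(δρ/ρ)² = (1·δm/m)² + (-1·δV/V)²
  m term: (1×0.0308)² = 0.000950
  V term: (-1×0.0145)² = 0.000211
Total = 0.00116. Share from m = 0.000950/0.00116 = 0.818.

81.8%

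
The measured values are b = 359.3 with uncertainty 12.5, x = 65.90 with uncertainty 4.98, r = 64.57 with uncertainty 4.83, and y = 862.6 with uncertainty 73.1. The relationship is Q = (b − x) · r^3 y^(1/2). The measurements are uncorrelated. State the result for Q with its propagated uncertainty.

Let u = b − x = 293.4. δu = √(δb² + δx²) = √(156 + 24.8) = 13.5, so δu/u = 0.0459.
Q is then a monomial in u, r, y:
δQ/Q = √((δu/u)² + (3·δr/r)² + (½·δy/y)²) = √(0.00210 + 0.0504 + 0.00180) = 0.233
Q = 2.32e+09, so δQ = 0.233 × 2.32e+09 = 5.4e+08.

(2.320 ± 0.540) × 10^9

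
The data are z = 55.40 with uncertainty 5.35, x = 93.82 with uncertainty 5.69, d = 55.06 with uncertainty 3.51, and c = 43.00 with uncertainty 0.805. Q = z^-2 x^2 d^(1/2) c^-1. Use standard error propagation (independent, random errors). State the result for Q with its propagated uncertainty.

Each factor contributes (exponent × relative error)² to (δQ/Q)²:
  (-2·δz/z)² = (-2×0.0966)² = 0.0373;  (2·δx/x)² = (2×0.0606)² = 0.0147;  (½·δd/d)² = (0.5×0.0637)² = 0.00102;  (-1·δc/c)² = (-1×0.0187)² = 0.000350
δQ/Q = √(0.0534) = 0.231
Q = 0.4949, so δQ = 0.231 × 0.4949 = 0.114.

0.4949 ± 0.114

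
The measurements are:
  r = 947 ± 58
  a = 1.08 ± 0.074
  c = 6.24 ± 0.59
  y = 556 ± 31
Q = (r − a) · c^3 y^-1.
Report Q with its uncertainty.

Let u = r − a = 946. δu = √(δr² + δa²) = √(3360 + 0.00548) = 58.0, so δu/u = 0.0613.
Q is then a monomial in u, c, y:
δQ/Q = √((δu/u)² + (3·δc/c)² + (-1·δy/y)²) = √(0.00376 + 0.0805 + 0.00311) = 0.296
Q = 413, so δQ = 0.296 × 413 = 122.

413 ± 122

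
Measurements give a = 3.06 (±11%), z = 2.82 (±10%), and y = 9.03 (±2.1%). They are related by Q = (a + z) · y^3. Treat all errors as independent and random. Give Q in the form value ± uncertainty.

4330 ± 423

Let u = a + z = 5.88. δu = √(δa² + δz²) = √(0.113 + 0.0795) = 0.439, so δu/u = 0.0747.
Q is then a monomial in u, y:
δQ/Q = √((δu/u)² + (3·δy/y)²) = √(0.00558 + 0.00397) = 0.0977
Q = 4330, so δQ = 0.0977 × 4330 = 423.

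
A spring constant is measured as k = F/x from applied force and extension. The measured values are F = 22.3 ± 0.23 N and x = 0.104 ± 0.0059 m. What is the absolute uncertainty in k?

12.4 N/m

k is a product of powers, so relative uncertainties combine in quadrature:
  (1·δF/F)² = (1×0.0103)² = 0.000106;  (-1·δx/x)² = (-1×0.0567)² = 0.00322
δk/k = √(0.00332) = 0.0577
k = 214 N/m, so δk = 0.0577 × 214 = 12.4 N/m.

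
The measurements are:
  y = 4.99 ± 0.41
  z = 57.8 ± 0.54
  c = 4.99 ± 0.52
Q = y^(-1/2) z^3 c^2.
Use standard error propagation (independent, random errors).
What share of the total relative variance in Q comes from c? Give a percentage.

(δQ/Q)² = (−½·δy/y)² + (3·δz/z)² + (2·δc/c)²
  y term: (-0.5×0.0822)² = 0.00169
  z term: (3×0.00934)² = 0.000786
  c term: (2×0.104)² = 0.0434
Total = 0.0459. Share from c = 0.0434/0.0459 = 0.946.

94.6%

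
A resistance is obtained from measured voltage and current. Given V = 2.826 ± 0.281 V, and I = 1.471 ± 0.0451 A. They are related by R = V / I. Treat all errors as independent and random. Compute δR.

0.200 Ω

Relative error in a monomial: (δR/R)² = Σ (nᵢ · δxᵢ/xᵢ)².
  (1·δV/V)² = (1×0.0994)² = 0.00989;  (-1·δI/I)² = (-1×0.0307)² = 0.000940
δR/R = √(0.0108) = 0.104
R = 1.921 Ω, so δR = 0.104 × 1.921 = 0.200 Ω.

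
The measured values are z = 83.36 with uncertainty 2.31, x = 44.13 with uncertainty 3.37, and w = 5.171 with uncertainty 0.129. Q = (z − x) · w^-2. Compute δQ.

0.169

Let u = z − x = 39.23. δu = √(δz² + δx²) = √(5.34 + 11.4) = 4.09, so δu/u = 0.104.
Q is then a monomial in u, w:
δQ/Q = √((δu/u)² + (-2·δw/w)²) = √(0.0108 + 0.00249) = 0.115
Q = 1.467, so δQ = 0.115 × 1.467 = 0.169.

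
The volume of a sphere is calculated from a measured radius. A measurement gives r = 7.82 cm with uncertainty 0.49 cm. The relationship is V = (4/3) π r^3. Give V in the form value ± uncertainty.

2000 ± 377 cm^3

V ∝ r^3, so δV/V = |3| · δr/r = 3 × 0.0627 = 0.188.
V = 2000 cm^3, so δV = 0.188 × 2000 = 377 cm^3.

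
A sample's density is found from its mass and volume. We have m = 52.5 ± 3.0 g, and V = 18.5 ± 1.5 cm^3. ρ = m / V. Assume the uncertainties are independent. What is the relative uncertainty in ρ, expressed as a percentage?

ρ is a product of powers, so relative uncertainties combine in quadrature:
  (1·δm/m)² = (1×0.0571)² = 0.00327;  (-1·δV/V)² = (-1×0.0811)² = 0.00657
δρ/ρ = √(0.00984) = 0.0992

9.92%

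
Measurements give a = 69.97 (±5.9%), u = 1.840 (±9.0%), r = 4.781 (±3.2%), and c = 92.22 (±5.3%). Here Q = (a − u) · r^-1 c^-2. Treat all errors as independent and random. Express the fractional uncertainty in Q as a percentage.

12.6%

Let w = a − u = 68.13. δw = √(δa² + δu²) = √(17.0 + 0.0274) = 4.13, so δw/w = 0.0606.
Q is then a monomial in w, r, c:
δQ/Q = √((δw/w)² + (-1·δr/r)² + (-2·δc/c)²) = √(0.00368 + 0.00102 + 0.0112) = 0.126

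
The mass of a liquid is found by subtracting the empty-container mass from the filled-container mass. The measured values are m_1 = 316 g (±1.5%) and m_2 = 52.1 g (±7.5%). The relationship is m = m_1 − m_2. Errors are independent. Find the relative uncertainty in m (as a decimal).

Each term contributes (cᵢ δxᵢ)² to (δm)²:
  (δm_1)² = 22.5;  (δm_2)² = 15.3
δm = √(37.7) = 6.14 g
m = 264 g, so δm/m = 6.14/264 = 0.0233.

0.0233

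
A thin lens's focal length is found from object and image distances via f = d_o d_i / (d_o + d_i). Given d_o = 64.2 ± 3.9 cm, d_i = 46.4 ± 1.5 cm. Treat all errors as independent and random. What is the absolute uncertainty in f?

∂f/∂d_o = (d_i/(d_o+d_i))² = 0.176;  ∂f/∂d_i = (d_o/(d_o+d_i))² = 0.337
δf = √((∂f/∂d_o · δd_o)² + (∂f/∂d_i · δd_i)²) = √(0.471 + 0.255) = 0.852 cm

0.852 cm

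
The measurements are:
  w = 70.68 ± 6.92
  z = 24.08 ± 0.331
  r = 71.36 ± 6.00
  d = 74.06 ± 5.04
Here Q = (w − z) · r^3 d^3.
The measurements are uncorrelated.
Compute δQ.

Let u = w − z = 46.60. δu = √(δw² + δz²) = √(47.9 + 0.110) = 6.93, so δu/u = 0.149.
Q is then a monomial in u, r, d:
δQ/Q = √((δu/u)² + (3·δr/r)² + (3·δd/d)²) = √(0.0221 + 0.0636 + 0.0417) = 0.357
Q = 6.879e+12, so δQ = 0.357 × 6.879e+12 = 2.46e+12.

2.46e+12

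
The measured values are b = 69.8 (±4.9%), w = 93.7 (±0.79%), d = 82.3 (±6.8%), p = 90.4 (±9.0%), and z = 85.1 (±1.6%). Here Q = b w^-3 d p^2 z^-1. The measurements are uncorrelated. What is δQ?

Each factor contributes (exponent × relative error)² to (δQ/Q)²:
  (1·δb/b)² = (1×0.0490)² = 0.00240;  (-3·δw/w)² = (-3×0.00790)² = 0.000562;  (1·δd/d)² = (1×0.0680)² = 0.00462;  (2·δp/p)² = (2×0.0900)² = 0.0324;  (-1·δz/z)² = (-1×0.0160)² = 0.000256
δQ/Q = √(0.0402) = 0.201
Q = 0.671, so δQ = 0.201 × 0.671 = 0.135.

0.135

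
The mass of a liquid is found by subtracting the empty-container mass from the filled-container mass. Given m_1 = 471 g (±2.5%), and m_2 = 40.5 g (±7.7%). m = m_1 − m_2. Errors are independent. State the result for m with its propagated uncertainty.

430 ± 12.2 g

Each term contributes (cᵢ δxᵢ)² to (δm)²:
  (δm_1)² = 139;  (δm_2)² = 9.73
δm = √(148) = 12.2 g
m = 430 g.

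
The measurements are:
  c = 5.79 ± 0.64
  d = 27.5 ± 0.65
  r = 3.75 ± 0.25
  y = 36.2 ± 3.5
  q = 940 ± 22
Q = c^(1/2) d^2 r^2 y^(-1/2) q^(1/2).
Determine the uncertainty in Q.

For a monomial Q ∝ c^(1/2), d^2, r^2, y^(-1/2), q^(1/2), fractional errors add in quadrature:
  (½·δc/c)² = (0.5×0.111)² = 0.00305;  (2·δd/d)² = (2×0.0236)² = 0.00223;  (2·δr/r)² = (2×0.0667)² = 0.0178;  (−½·δy/y)² = (-0.5×0.0967)² = 0.00234;  (½·δq/q)² = (0.5×0.0234)² = 0.000137
δQ/Q = √(0.0255) = 0.160
Q = 1.3e+05, so δQ = 0.160 × 1.3e+05 = 20800.

20800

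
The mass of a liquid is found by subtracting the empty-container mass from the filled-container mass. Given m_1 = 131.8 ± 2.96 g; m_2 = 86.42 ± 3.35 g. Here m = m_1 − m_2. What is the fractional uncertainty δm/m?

m is a linear combination, so absolute uncertainties add in quadrature:
  (δm_1)² = 8.76;  (δm_2)² = 11.2
δm = √(20.0) = 4.47 g
m = 45.38 g, so δm/m = 4.47/45.38 = 0.0985.

0.0985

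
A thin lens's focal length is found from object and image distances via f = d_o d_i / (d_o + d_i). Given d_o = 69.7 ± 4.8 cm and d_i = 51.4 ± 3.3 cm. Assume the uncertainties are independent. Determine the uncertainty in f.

∂f/∂d_o = (d_i/(d_o+d_i))² = 0.180;  ∂f/∂d_i = (d_o/(d_o+d_i))² = 0.331
δf = √((∂f/∂d_o · δd_o)² + (∂f/∂d_i · δd_i)²) = √(0.748 + 1.20) = 1.39 cm

1.39 cm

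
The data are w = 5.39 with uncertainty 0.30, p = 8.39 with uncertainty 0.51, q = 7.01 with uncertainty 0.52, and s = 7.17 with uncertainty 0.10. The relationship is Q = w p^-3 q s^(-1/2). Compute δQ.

0.00489

Q is a product of powers, so relative uncertainties combine in quadrature:
  (1·δw/w)² = (1×0.0557)² = 0.00310;  (-3·δp/p)² = (-3×0.0608)² = 0.0333;  (1·δq/q)² = (1×0.0742)² = 0.00550;  (−½·δs/s)² = (-0.5×0.0139)² = 4.86e-05
δQ/Q = √(0.0419) = 0.205
Q = 0.0239, so δQ = 0.205 × 0.0239 = 0.00489.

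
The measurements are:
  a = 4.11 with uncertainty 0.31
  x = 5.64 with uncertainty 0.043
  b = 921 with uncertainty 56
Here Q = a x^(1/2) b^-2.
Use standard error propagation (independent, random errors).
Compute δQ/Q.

0.143

Since Q is a product/quotient, work with relative uncertainties:
  (1·δa/a)² = (1×0.0754)² = 0.00569;  (½·δx/x)² = (0.5×0.00762)² = 1.45e-05;  (-2·δb/b)² = (-2×0.0608)² = 0.0148
δQ/Q = √(0.0205) = 0.143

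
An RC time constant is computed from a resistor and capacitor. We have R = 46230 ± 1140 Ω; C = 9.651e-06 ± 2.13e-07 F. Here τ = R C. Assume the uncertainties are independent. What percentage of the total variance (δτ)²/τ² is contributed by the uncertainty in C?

(δτ/τ)² = (1·δR/R)² + (1·δC/C)²
  R term: (1×0.0247)² = 0.000608
  C term: (1×0.0221)² = 0.000487
Total = 0.00110. Share from C = 0.000487/0.00110 = 0.445.

44.5%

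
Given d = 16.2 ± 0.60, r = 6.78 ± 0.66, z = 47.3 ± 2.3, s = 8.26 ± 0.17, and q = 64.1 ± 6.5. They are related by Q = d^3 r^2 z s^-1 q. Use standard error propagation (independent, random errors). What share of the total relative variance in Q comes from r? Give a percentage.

(δQ/Q)² = (3·δd/d)² + (2·δr/r)² + (1·δz/z)² + (-1·δs/s)² + (1·δq/q)²
  d term: (3×0.0370)² = 0.0123
  r term: (2×0.0973)² = 0.0379
  z term: (1×0.0486)² = 0.00236
  s term: (-1×0.0206)² = 0.000424
  q term: (1×0.101)² = 0.0103
Total = 0.0633. Share from r = 0.0379/0.0633 = 0.599.

59.9%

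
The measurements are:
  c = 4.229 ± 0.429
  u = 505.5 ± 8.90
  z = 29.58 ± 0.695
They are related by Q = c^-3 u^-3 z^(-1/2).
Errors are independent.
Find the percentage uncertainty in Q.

Each factor contributes (exponent × relative error)² to (δQ/Q)²:
  (-3·δc/c)² = (-3×0.101)² = 0.0926;  (-3·δu/u)² = (-3×0.0176)² = 0.00279;  (−½·δz/z)² = (-0.5×0.0235)² = 0.000138
δQ/Q = √(0.0955) = 0.309

30.9%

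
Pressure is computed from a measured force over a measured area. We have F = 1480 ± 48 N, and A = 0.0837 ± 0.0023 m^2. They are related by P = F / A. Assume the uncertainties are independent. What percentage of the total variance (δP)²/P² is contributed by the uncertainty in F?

(δP/P)² = (1·δF/F)² + (-1·δA/A)²
  F term: (1×0.0324)² = 0.00105
  A term: (-1×0.0275)² = 0.000755
Total = 0.00181. Share from F = 0.00105/0.00181 = 0.582.

58.2%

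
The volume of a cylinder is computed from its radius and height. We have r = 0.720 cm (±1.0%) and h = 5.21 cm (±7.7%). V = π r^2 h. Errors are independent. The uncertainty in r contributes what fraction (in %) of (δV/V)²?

(δV/V)² = (2·δr/r)² + (1·δh/h)²
  r term: (2×0.0100)² = 0.000400
  h term: (1×0.0770)² = 0.00593
Total = 0.00633. Share from r = 0.000400/0.00633 = 0.0632.

6.32%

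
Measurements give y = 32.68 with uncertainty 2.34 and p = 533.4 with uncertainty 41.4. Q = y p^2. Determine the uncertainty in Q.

1.59e+06

Each factor contributes (exponent × relative error)² to (δQ/Q)²:
  (1·δy/y)² = (1×0.0716)² = 0.00513;  (2·δp/p)² = (2×0.0776)² = 0.0241
δQ/Q = √(0.0292) = 0.171
Q = 9.298e+06, so δQ = 0.171 × 9.298e+06 = 1.59e+06.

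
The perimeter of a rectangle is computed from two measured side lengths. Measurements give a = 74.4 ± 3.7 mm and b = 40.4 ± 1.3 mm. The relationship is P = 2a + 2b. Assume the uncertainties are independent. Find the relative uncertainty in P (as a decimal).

P is a linear combination, so absolute uncertainties add in quadrature:
  (2·δa)² = 54.8;  (2·δb)² = 6.76
δP = √(61.5) = 7.84 mm
P = 230 mm, so δP/P = 7.84/230 = 0.0342.

0.0342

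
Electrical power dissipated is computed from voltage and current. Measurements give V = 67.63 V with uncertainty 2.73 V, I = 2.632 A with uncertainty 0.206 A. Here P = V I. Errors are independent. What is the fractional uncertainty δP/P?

0.0881

Each factor contributes (exponent × relative error)² to (δP/P)²:
  (1·δV/V)² = (1×0.0404)² = 0.00163;  (1·δI/I)² = (1×0.0783)² = 0.00613
δP/P = √(0.00776) = 0.0881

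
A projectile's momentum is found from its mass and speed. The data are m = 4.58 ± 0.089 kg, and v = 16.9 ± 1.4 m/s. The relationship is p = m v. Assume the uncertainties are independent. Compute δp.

Relative error in a monomial: (δp/p)² = Σ (nᵢ · δxᵢ/xᵢ)².
  (1·δm/m)² = (1×0.0194)² = 0.000378;  (1·δv/v)² = (1×0.0828)² = 0.00686
δp/p = √(0.00724) = 0.0851
p = 77.4 kg·m/s, so δp = 0.0851 × 77.4 = 6.59 kg·m/s.

6.59 kg·m/s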